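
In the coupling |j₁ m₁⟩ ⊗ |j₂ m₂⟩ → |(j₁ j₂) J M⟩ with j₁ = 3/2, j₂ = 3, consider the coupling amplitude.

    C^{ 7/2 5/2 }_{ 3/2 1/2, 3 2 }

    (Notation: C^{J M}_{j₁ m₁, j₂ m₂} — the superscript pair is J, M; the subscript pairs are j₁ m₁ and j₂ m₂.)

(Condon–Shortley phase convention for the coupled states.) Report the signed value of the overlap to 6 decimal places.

−√(1/7) = -0.377964

j₁+j₂−J=1  J+j₁−j₂=2  J−j₁+j₂=5  j₁+j₂+J+1=9
(j₁±m₁, j₂±m₂, J±M) = (2,1,5,1,6,1)
P² = 6400/7
sum k=0..1:
  [0] +1/120 = 1/120
  [1] −1/48 = -1/48
S = -1/80
C² = P²·S² = 1/7 ; C = -0.377964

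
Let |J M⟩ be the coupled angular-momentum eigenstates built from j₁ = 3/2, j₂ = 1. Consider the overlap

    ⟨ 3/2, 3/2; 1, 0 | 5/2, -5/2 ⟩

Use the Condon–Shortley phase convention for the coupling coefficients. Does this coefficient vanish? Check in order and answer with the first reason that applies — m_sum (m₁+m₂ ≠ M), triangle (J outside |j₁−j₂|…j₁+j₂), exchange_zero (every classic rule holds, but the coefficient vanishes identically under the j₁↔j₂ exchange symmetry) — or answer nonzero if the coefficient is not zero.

m_sum

m-sum: m₁+m₂ = 3/2+0 = 3/2, M = -5/2  ✗ ⇒ coefficient is 0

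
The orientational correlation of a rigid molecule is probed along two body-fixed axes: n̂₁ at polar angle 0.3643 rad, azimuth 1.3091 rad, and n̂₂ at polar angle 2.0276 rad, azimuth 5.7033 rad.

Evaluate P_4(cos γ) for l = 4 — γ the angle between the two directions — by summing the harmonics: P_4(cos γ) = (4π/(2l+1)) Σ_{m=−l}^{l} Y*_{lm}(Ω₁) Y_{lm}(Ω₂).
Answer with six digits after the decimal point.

-0.307649

Addition theorem: P_4(cos γ) = (4π/9) Σ_m Y*_{lm}(Ω₁) Y_{lm}(Ω₂), m = −4…4:
  m=-4: (0.00357 - 0.00617j) × (-0.19543 + 0.21031j) = 0.00060 + 0.00196j  (running Σ = 0.00060 + 0.00196j)
  m=-3: (-0.03739 - 0.03742j) × (0.06707 - 0.39341j) = -0.01723 + 0.01220j  (running Σ = -0.01663 + 0.01416j)
  m=-2: (-0.18800 + 0.10849j) × (0.03896 + 0.08938j) = -0.01702 - 0.01258j  (running Σ = -0.03365 + 0.00158j)
  m=-1: (0.12678 + 0.47335j) × (0.25663 + 0.16809j) = -0.04703 + 0.14279j  (running Σ = -0.08068 + 0.14437j)
  m=0: (0.36879 + 0.00000j) × (-0.15993 + 0.00000j) = -0.05898 + 0.00000j  (running Σ = -0.13966 + 0.14437j)
  m=1: (-0.12678 + 0.47335j) × (-0.25663 + 0.16809j) = -0.04703 - 0.14279j  (running Σ = -0.18669 + 0.00158j)
  m=2: (-0.18800 - 0.10849j) × (0.03896 - 0.08938j) = -0.01702 + 0.01258j  (running Σ = -0.20371 + 0.01416j)
  m=3: (0.03739 - 0.03742j) × (-0.06707 - 0.39341j) = -0.01723 - 0.01220j  (running Σ = -0.22094 + 0.00196j)
  m=4: (0.00357 + 0.00617j) × (-0.19543 - 0.21031j) = 0.00060 - 0.00196j  (running Σ = -0.22034 + 0.00000j)
Total Σ_m = -0.22034 + 0.00000j. Multiply by 1.396263: -0.30765 + 0.00000j. P_4(cos γ) = -0.307649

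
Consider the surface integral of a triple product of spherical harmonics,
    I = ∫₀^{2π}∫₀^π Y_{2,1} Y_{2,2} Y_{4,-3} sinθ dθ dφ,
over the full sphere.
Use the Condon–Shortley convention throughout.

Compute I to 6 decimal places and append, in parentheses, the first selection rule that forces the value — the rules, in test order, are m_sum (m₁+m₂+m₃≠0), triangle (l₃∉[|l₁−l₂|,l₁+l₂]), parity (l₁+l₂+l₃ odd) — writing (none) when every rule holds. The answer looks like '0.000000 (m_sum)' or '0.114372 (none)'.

-0.238414 (none)

Rules hold: Σm=0, L=8 even, 0≤4≤4.
N = 5·5·9 = 225
Δ = 0!·4!·4!/9! = 1/630
Racah Σ t=0..0: t=0:+1/16 = 1/16
⇒ 3j(2 2 4; 0 0 0)² = 2/35, sgn +1
Racah Σ t=0..0: t=0:+1/144 = 1/144
⇒ 3j(2 2 4; 1 2 -3)² = 1/18, sgn -1
4πI² = N·(3j₀)²·(3jₘ)² = 5/7
I = -1·√(0.714286/4π) = -0.23841361
No selection rule forces the value: the integral is nonzero (none).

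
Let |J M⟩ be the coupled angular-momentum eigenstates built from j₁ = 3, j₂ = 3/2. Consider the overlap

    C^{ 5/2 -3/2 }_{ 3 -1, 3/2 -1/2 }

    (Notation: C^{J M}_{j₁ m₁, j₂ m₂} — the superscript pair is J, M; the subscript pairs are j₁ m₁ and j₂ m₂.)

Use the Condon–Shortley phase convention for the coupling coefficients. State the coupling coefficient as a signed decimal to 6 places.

√[6·2!4!1!/8! · 2!4!1!2!1!4!] = √(576/35)
  +(−1)^0/∏(0,2,4,1,0,0)! = 1/48  (running 1/48)
  +(−1)^1/∏(1,1,3,0,1,1)! = -1/6  (running -7/48)
⟨..|..⟩ = √(576/35)·(-7/48) = -0.591608

-0.591608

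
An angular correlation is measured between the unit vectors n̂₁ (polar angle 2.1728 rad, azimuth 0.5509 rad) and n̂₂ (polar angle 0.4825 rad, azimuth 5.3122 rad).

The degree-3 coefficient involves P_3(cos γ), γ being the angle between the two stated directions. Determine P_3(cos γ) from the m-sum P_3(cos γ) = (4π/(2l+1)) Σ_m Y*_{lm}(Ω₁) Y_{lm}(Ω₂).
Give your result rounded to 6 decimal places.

0.442816

Term-by-term m-sum for l=3 (normalisation 4π/7 = 1.795196):
  m=-3: (-0.019111+0.232816i) × (-0.040594+0.009446i) = -0.001423-0.009631i  (running Σ = -0.001423-0.009631i)
  m=-2: (-0.177699-0.350696i) × (-0.070694+0.181634i) = +0.076261-0.007484i  (running Σ = +0.074837-0.017115i)
  m=-1: (+0.136958+0.084139i) × (+0.247469+0.361871i) = +0.003445+0.070383i  (running Σ = +0.078282+0.053268i)
  m=0: (+0.295130-0.000000i) × (+0.305299+0.000000i) = +0.090103+0.000000i  (running Σ = +0.168385+0.053268i)
  m=1: (-0.136958+0.084139i) × (-0.247469+0.361871i) = +0.003445-0.070383i  (running Σ = +0.171830-0.017115i)
  m=2: (-0.177699+0.350696i) × (-0.070694-0.181634i) = +0.076261+0.007484i  (running Σ = +0.248091-0.009631i)
  m=3: (+0.019111+0.232816i) × (+0.040594+0.009446i) = -0.001423+0.009631i  (running Σ = +0.246668-0.000000i)
Total Σ_m = +0.246668-0.000000i. Multiply by 1.795196: +0.442816-0.000000i. P_3(cos γ) = 0.442816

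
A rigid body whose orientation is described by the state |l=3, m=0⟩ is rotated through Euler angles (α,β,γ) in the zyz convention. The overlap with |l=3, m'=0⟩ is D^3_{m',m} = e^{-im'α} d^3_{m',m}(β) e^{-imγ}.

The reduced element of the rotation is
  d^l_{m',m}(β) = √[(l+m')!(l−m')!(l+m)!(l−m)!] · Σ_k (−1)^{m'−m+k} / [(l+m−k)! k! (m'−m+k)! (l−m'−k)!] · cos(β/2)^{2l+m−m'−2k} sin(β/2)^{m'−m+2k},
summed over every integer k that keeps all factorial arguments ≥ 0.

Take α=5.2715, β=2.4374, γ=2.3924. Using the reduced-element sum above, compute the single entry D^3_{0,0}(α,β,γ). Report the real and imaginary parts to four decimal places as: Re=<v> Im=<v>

Re=0.0365 Im=0.0000

First d^3_{0,0}(β=2.4374), then the phase factors e^{-i(0)α} and e^{-i(0)γ}:
c=cos(2.437400/2)=0.344866, s=sin(2.437400/2)=0.938652; N=√[6·6·6·6]=36.000000
k∈{0,1,2,3} keeps every argument non-negative
  k=0: (−1)^0·36.0000/(36)·0.3449^6·0.9387^0 = +0.001682
  k=1: (−1)^1·36.0000/(4)·0.3449^4·0.9387^2 = -0.112164
  k=2: (−1)^2·36.0000/(4)·0.3449^2·0.9387^4 = +0.830926
  k=3: (−1)^3·36.0000/(36)·0.3449^0·0.9387^6 = -0.683954
d^3_{0,0}(2.4374) = +0.001682 -0.112164 +0.830926 -0.683954 = +0.036489
D = (+1.000000+0.000000i)·(+0.036489)·(+1.000000+0.000000i) = +0.036489+0.000000i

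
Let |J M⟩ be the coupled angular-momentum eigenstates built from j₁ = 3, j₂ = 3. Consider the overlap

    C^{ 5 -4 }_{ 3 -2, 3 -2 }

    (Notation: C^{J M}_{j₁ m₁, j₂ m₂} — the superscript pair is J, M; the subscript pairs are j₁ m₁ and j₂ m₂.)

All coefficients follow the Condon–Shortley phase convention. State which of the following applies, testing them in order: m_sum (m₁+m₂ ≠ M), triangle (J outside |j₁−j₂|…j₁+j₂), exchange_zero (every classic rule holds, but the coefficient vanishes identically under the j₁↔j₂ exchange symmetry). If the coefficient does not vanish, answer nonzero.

m-sum: m₁+m₂ = -2+(-2) = -4, M = -4  ✓
triangle: |j₁−j₂| = 0 ≤ J = 5 ≤ j₁+j₂ = 6  ✓
exchange: j₁=j₂ and m₁=m₂, and (−1)^(j₁+j₂−J) = (−1)^1 = −1 forces ⟨j₁m₁;j₂m₂|JM⟩ = −⟨j₂m₂;j₁m₁|JM⟩ = −⟨j₁m₁;j₂m₂|JM⟩ ⇒ the coefficient vanishes identically
Racah sum check: Σ_k collapses to 0 ⇒ CG = 0

exchange_zero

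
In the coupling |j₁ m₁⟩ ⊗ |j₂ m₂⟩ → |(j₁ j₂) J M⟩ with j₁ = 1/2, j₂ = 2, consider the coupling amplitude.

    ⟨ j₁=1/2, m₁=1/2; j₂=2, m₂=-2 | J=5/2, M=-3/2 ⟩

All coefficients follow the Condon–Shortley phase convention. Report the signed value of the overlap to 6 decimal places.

√[6·0!1!4!/6! · 1!0!0!4!1!4!] = √(576/5)
  +(−1)^0/∏(0,0,0,0,1,4)! = 1/24  (running 1/24)
⟨..|..⟩ = √(576/5)·(1/24) = +0.447214

+0.447214  (= +√(1/5))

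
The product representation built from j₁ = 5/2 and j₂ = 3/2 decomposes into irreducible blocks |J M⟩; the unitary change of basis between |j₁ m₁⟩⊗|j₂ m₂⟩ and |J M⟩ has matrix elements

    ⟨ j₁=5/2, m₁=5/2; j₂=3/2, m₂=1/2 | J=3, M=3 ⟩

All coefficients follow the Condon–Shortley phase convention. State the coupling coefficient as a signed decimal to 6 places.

+0.790569

j₁+j₂−J=1  J+j₁−j₂=4  J−j₁+j₂=2  j₁+j₂+J+1=8
(j₁±m₁, j₂±m₂, J±M) = (5,0,2,1,6,0)
P² = 1440
sum k=0..0:
  [0] +1/48 = 1/48
S = 1/48
C² = P²·S² = 5/8 ; C = +0.790569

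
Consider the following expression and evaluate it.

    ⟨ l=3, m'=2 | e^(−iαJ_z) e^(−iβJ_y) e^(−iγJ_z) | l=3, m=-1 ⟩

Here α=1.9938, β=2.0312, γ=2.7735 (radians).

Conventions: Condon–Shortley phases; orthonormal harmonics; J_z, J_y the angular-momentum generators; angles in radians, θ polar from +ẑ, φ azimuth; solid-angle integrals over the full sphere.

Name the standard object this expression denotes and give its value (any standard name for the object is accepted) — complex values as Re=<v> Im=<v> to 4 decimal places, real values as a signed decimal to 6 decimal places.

This is a Wigner D-matrix element — the rotation-matrix element ⟨l m'| R(α,β,γ) |l m⟩ in the angular-momentum basis.
First d^3_{2,-1}(β=2.0312), then the phase factors e^{-i(2)α} and e^{-i(-1)γ}:
With c≡cos(β/2)=0.527110 and s≡sin(β/2)=0.849797, N=[120·1·2·24]^{1/2}=75.894664
The bounds max(0,m−m')=0 and min(l+m,l−m')=1 give 2 terms
  k=0: (−1)^3·75.8947/(12)·0.5271^3·0.8498^3 = -0.568433
  k=1: (−1)^4·75.8947/(24)·0.5271^1·0.8498^5 = +0.738716
d^3_{2,-1}(2.0312) = -0.568433 +0.738716 = +0.170282
D = (-0.662977+0.748639i)·(+0.170282)·(-0.933015+0.359837i) = +0.059459-0.159564i

Wigner D-matrix element, Re=0.0595 Im=-0.1596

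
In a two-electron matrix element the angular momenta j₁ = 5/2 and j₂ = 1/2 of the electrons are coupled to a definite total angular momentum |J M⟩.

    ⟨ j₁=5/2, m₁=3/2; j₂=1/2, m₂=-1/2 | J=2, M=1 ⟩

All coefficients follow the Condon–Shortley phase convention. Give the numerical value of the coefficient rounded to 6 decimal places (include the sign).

j₁+j₂−J=1  J+j₁−j₂=4  J−j₁+j₂=0  j₁+j₂+J+1=6
(j₁±m₁, j₂±m₂, J±M) = (4,1,0,1,3,1)
P² = 24
sum k=0..0:
  [0] +1/6 = 1/6
S = 1/6
C² = P²·S² = 2/3 ; C = +0.816497

+0.816497  (= +√(2/3))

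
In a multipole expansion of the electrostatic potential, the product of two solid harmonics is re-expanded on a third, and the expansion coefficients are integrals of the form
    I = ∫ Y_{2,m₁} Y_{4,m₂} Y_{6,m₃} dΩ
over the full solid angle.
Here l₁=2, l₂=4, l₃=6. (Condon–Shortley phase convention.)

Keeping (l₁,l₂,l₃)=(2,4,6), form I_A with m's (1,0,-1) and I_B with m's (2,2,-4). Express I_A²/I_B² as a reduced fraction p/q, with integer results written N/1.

5/6

l's match ⇒ only the (l;m) 3-j factors differ between A and B.
A: triangle coeff Δ(2,4,6) = 1/6435; Σ_t [0,0]: t=0:+1/3456 = 1/3456; (3j)²=35/1287 [(2 4 6; 1 0 -1)], sign=-1
B: triangle coeff Δ(2,4,6) = 1/6435; Σ_t [0,0]: t=0:+1/34560 = 1/34560; (3j)²=14/429 [(2 4 6; 2 2 -4)], sign=+1
I_A²/I_B² = (35/1287)/(14/429) = 5/6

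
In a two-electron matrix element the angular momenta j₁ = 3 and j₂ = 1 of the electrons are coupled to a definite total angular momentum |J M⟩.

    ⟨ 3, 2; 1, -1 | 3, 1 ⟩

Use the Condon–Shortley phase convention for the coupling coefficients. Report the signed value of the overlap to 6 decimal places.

triangle: 1!×5!×1!/8! = 120/40320
(j±m)!: 5!×1!×0!×2!×4!×2! = 11520
prefactor² = (2J+1)×Δ×N² = 240
  k=0: +1/(0!×1!×1!×0!×4!×1!) = 1/24
Σ = 1/24  ⇒  CG² = 240×(1/24)² = 5/12
CG = +√(5/12) = +0.645497

+0.645497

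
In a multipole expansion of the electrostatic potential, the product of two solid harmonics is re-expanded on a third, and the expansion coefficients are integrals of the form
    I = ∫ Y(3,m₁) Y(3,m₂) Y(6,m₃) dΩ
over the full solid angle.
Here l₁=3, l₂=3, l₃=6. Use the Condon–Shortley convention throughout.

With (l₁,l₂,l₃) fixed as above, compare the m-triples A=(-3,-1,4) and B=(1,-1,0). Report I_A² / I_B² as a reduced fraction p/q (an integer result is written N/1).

Shared (l₁,l₂,l₃)=(3,3,6): N and (l;000)² cancel in I_A²/I_B².
A: Δ = 0!·6!·6!/13! = 1/12012; Racah Σ t=0..0: t=0:+1/34560 = 1/34560; ⇒ 3j(3 3 6; -3 -1 4)² = 5/286, sgn +1
B: Δ = 0!·6!·6!/13! = 1/12012; Racah Σ t=0..0: t=0:+1/2304 = 1/2304; ⇒ 3j(3 3 6; 1 -1 0)² = 75/4004, sgn +1
I_A²/I_B² = (5/286)/(75/4004) = 14/15

14/15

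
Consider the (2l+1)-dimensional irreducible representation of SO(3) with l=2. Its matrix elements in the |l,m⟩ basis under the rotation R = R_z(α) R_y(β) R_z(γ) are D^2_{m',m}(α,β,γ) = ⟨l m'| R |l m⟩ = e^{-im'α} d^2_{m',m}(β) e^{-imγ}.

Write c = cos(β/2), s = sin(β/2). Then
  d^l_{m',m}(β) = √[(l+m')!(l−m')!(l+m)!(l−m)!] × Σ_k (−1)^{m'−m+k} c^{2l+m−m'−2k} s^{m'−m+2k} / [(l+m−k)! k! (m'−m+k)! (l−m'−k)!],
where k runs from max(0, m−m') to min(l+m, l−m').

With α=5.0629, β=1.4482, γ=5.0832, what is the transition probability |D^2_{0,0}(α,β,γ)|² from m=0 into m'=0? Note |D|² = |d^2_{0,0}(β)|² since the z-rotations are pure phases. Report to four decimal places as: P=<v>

Split into d^2_{0,0}(β=1.4482) × two z-phases.
c=cos(1.448200/2)=0.749096, s=sin(1.448200/2)=0.662462; N=√[2·2·2·2]=4.000000
The bounds max(0,m−m')=0 and min(l+m,l−m')=2 give 3 terms
  k=0: (−1)^0·4.0000/(4)·0.7491^4·0.6625^0 = +0.314883
  k=1: (−1)^1·4.0000/(1)·0.7491^2·0.6625^2 = -0.985045
  k=2: (−1)^2·4.0000/(4)·0.7491^0·0.6625^4 = +0.192594
d^2_{0,0}(1.4482) = +0.314883 -0.985045 +0.192594 = -0.477568
|D^2_{0,0}|² = |d^2_{0,0}(β)|² = (-0.477568)² = 0.228071 (the z-rotation phases have unit modulus)

P=0.2281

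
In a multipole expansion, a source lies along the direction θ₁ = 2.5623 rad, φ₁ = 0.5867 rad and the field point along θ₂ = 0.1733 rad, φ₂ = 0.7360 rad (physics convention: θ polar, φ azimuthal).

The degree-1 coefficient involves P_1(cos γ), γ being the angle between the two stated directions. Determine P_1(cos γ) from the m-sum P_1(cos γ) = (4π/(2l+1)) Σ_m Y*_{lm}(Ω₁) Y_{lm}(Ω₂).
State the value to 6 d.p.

-0.730969

Summing Y*_{l m}(θ₁,φ₁)·Y_{l m}(θ₂,φ₂) over m ∈ [−1, 1]; prefactor 4π/(2·1+1) = 4.188790:
  [-1]  conj(Y_{1,-1})(Ω₁) = (0.157506, 0.104708) ; Y_{1,-1}(Ω₂) = (0.044155, -0.039994) ; Δ = (0.011142, -0.001676)
  [+0]  conj(Y_{1,0})(Ω₁) = (-0.408887, -0.000000) ; Y_{1,0}(Ω₂) = (0.481284, 0.000000) ; Δ = (-0.196791, -0.000000)
  [+1]  conj(Y_{1,1})(Ω₁) = (-0.157506, 0.104708) ; Y_{1,1}(Ω₂) = (-0.044155, -0.039994) ; Δ = (0.011142, 0.001676)
Accumulated sum (-0.174506, 0.000000); after 4π/(2l+1) scaling, (-0.730969, 0.000000) ⇒ P_1 = -0.730969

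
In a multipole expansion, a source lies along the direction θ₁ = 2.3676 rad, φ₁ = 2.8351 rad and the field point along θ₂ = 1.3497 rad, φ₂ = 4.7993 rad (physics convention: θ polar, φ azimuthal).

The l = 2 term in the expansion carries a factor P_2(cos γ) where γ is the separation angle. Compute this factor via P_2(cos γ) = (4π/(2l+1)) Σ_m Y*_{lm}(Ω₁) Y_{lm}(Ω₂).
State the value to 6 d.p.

-0.237596

Summing Y*_{l m}(θ₁,φ₁)·Y_{l m}(θ₂,φ₂) over m ∈ [−2, 2]; prefactor 4π/(2·2+1) = 2.513274:
  m=-2: (0.15437 - 0.10858j) × (-0.36216 + 0.06359j) = -0.04900 + 0.04914j  (running Σ = -0.04900 + 0.04914j)
  m=-1: (0.36818 - 0.11652j) × (0.01435 + 0.16467j) = 0.02447 + 0.05896j  (running Σ = -0.02453 + 0.10810j)
  m=0: (0.16849 + 0.00000j) × (-0.26989 + 0.00000j) = -0.04547 + 0.00000j  (running Σ = -0.07000 + 0.10810j)
  m=1: (-0.36818 - 0.11652j) × (-0.01435 + 0.16467j) = 0.02447 - 0.05896j  (running Σ = -0.04554 + 0.04914j)
  m=2: (0.15437 + 0.10858j) × (-0.36216 - 0.06359j) = -0.04900 - 0.04914j  (running Σ = -0.09454 + 0.00000j)
Total Σ_m = -0.09454 + 0.00000j. Multiply by 2.513274: -0.23760 + 0.00000j. P_2(cos γ) = -0.237596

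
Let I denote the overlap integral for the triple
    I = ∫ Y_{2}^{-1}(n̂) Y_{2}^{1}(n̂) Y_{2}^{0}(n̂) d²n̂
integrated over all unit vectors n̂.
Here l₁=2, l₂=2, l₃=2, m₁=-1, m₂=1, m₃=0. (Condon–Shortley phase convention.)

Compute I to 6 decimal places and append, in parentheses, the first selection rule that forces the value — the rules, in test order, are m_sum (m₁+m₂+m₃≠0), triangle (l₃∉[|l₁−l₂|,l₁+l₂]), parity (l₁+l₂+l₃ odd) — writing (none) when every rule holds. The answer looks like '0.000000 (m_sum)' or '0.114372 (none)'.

-0.090112 (none)

m-sum 0 ✓  L=6 even ✓  0≤2≤4 ✓
Π(2lᵢ+1) = 5×5×5 = 125
triangle coeff Δ(2,2,2) = 1/630
Σ_t [0,2]: t=0:+1/8 t=1:−1/1 t=2:+1/8 = -3/4
(3j)²=2/35 [(2 2 2; 0 0 0)], sign=-1
Σ_t [1,2]: t=1:−1/4 t=2:+1/2 = 1/4
(3j)²=1/70 [(2 2 2; -1 1 0)], sign=+1
⇒ 4πI² = 5/49
I = (-1)√(5/49/(4π)) = -0.09011188
No selection rule forces the value: the integral is nonzero (none).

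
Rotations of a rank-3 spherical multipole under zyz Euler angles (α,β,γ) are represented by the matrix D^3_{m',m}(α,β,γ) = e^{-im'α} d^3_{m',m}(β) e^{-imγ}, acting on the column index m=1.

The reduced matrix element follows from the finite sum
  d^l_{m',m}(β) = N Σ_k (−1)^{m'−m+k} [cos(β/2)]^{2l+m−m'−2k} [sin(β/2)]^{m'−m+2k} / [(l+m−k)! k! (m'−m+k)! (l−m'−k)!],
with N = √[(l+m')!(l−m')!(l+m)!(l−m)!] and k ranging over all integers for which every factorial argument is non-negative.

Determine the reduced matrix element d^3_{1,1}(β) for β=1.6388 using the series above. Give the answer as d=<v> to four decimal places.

d^3_{1,1}(β=1.6388) via the finite sum:
c=cos(1.638800/2)=0.682660, s=sin(1.638800/2)=0.730736; N=√[24·2·24·2]=48.000000
k: max(0,(1)−(1))=0 … min(3+(1),3−(1))=2
  k=0: (−1)^0·48.0000/(48)·0.6827^6·0.7307^0 = +0.101211
  k=1: (−1)^1·48.0000/(6)·0.6827^4·0.7307^2 = -0.927745
  k=2: (−1)^2·48.0000/(8)·0.6827^2·0.7307^4 = +0.797265
d^3_{1,1}(1.6388) = +0.101211 -0.927745 +0.797265 = -0.029269

d=-0.0293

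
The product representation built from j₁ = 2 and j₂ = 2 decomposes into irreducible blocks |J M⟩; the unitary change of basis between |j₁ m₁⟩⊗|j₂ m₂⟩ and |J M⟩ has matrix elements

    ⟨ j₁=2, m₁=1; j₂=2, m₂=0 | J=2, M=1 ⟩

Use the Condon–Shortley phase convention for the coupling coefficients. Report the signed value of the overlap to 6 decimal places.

√[5·2!2!2!/7! · 3!1!2!2!3!1!] = √(8/7)
  +(−1)^0/∏(0,2,1,2,1,0)! = 1/4  (running 1/4)
  +(−1)^1/∏(1,1,0,1,2,1)! = -1/2  (running -1/4)
⟨..|..⟩ = √(8/7)·(-1/4) = -0.267261

−√(1/14) = -0.267261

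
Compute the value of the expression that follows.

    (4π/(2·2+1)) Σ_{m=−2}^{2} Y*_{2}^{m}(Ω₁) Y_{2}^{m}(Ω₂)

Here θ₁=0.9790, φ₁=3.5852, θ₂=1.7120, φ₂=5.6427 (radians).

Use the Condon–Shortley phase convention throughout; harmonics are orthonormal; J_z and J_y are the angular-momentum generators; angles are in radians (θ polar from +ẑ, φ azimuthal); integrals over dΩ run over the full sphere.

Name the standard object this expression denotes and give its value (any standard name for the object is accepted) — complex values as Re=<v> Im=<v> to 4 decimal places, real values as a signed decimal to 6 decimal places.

This sum is the spherical-harmonic addition theorem: it equals the Legendre polynomial P_l(cos γ) of the angle γ between the two directions.
Term-by-term m-sum for l=2 (normalisation 4π/5 = 2.513274):
  m=-2: (+0.168040+0.206285i) × (+0.108205+0.362833i) = -0.056664+0.083292i  (running Σ = -0.056664+0.083292i)
  m=-1: (-0.323058-0.153515i) × (-0.086308-0.064325i) = +0.018008+0.034031i  (running Σ = -0.038656+0.117322i)
  m=0: (-0.020942-0.000000i) × (-0.296651+0.000000i) = +0.006213+0.000000i  (running Σ = -0.032444+0.117322i)
  m=1: (+0.323058-0.153515i) × (+0.086308-0.064325i) = +0.018008-0.034031i  (running Σ = -0.014436+0.083292i)
  m=2: (+0.168040-0.206285i) × (+0.108205-0.362833i) = -0.056664-0.083292i  (running Σ = -0.071100+0.000000i)
Accumulated sum -0.071100+0.000000i; after 4π/(2l+1) scaling, -0.178695+0.000000i ⇒ P_2 = -0.178695

Legendre polynomial (addition theorem), -0.178695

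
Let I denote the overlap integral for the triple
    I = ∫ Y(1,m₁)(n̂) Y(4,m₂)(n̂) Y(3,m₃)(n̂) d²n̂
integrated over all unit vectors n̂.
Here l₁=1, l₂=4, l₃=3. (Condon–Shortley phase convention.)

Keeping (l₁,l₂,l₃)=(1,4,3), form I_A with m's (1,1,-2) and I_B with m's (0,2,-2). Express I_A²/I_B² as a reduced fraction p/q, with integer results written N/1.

1/4

Shared (l₁,l₂,l₃)=(1,4,3): N and (l;000)² cancel in I_A²/I_B².
A: Δ = 2!·0!·6!/9! = 1/252; Racah Σ t=0..0: t=0:+1/240 = 1/240; ⇒ 3j(1 4 3; 1 1 -2)² = 1/84, sgn -1
B: Δ = 2!·0!·6!/9! = 1/252; Racah Σ t=1..1: t=1:−1/120 = -1/120; ⇒ 3j(1 4 3; 0 2 -2)² = 1/21, sgn +1
I_A²/I_B² = (1/84)/(1/21) = 1/4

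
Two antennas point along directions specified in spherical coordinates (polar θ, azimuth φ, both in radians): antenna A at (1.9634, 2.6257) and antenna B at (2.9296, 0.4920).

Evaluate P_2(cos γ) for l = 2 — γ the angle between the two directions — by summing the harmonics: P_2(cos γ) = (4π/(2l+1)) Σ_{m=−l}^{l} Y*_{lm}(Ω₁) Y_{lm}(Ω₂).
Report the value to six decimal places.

Addition theorem: P_2(cos γ) = (4π/5) Σ_m Y*_{lm}(Ω₁) Y_{lm}(Ω₂), m = −2…2:
  term(m=-2) = (-0.002427, -0.005090)   from Y*(Ω₁)=(0.169247, -0.282981), Y(Ω₂)=(0.009469, -0.014240)
  term(m=-1) = (-0.023158, 0.036701)   from Y*(Ω₁)=(0.237544, -0.134716), Y(Ω₂)=(-0.140063, 0.075068)
  term(m=+0) = (-0.104170, -0.000000)   from Y*(Ω₁)=(-0.176891, -0.000000), Y(Ω₂)=(0.588894, 0.000000)
  term(m=+1) = (-0.023158, -0.036701)   from Y*(Ω₁)=(-0.237544, -0.134716), Y(Ω₂)=(0.140063, 0.075068)
  term(m=+2) = (-0.002427, 0.005090)   from Y*(Ω₁)=(0.169247, 0.282981), Y(Ω₂)=(0.009469, 0.014240)
Accumulated sum (-0.155341, 0.000000); after 4π/(2l+1) scaling, (-0.390415, 0.000000) ⇒ P_2 = -0.390415

-0.390415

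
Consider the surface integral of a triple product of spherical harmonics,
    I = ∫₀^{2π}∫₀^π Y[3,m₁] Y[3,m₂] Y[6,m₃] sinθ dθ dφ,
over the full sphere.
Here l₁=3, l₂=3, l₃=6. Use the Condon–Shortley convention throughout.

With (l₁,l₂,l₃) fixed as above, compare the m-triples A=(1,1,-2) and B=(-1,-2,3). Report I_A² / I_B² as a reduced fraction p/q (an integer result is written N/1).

l's match ⇒ only the (l;m) 3-j factors differ between A and B.
A: triangle coeff Δ(3,3,6) = 1/12012; Σ_t [0,0]: t=0:+1/2304 = 1/2304; (3j)²=5/143 [(3 3 6; 1 1 -2)], sign=+1
B: triangle coeff Δ(3,3,6) = 1/12012; Σ_t [0,0]: t=0:+1/5760 = 1/5760; (3j)²=9/286 [(3 3 6; -1 -2 3)], sign=-1
I_A²/I_B² = (5/143)/(9/286) = 10/9

10/9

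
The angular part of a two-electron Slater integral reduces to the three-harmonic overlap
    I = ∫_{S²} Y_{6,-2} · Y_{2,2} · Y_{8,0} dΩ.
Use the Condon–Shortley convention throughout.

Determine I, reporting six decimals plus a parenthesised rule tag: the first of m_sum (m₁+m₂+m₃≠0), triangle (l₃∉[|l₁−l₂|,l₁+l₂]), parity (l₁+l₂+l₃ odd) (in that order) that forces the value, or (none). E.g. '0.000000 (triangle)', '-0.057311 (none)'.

0.071001 (none)

Checks pass: Σm=0; 16 even; l₃=8∈[4,8].
(2·6+1)(2·2+1)(2·8+1) = 1105
Δ: 0! 12! 4! / 17! → 1/30940
sum: t=0:+1/2073600 = 1/2073600
3j²(6 2 8; 0 0 0) = Δ·Π!·Σ² = 28/1105  (sign +1)
sum: t=0:+1/23224320 = 1/23224320
3j²(6 2 8; -2 2 0) = Δ·Π!·Σ² = 1/442  (sign +1)
combine: 4πI² = 1105·28/1105·1/442 = 14/221
take √, sign +1: I = 0.07100075
No selection rule forces the value: the integral is nonzero (none).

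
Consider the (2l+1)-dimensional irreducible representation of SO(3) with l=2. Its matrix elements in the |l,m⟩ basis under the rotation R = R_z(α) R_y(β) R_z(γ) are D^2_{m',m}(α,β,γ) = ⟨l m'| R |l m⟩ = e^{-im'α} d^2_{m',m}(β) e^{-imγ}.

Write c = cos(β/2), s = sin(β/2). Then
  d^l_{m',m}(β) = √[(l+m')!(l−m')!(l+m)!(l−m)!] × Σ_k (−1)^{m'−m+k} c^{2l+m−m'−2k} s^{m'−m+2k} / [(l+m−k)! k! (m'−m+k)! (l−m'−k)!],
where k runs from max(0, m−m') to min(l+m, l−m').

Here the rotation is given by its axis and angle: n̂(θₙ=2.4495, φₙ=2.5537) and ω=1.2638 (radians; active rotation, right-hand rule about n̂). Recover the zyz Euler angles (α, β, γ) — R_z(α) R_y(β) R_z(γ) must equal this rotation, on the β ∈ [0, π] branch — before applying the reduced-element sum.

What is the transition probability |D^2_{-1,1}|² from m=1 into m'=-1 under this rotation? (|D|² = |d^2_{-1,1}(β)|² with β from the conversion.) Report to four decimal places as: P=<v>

Axis–angle → zyz. n̂ = (sinθₙcosφₙ, sinθₙsinφₙ, cosθₙ) = (-0.531012, +0.353923, -0.769912), ω = 1.2638.
R = I cosω + sinω [n̂]ₓ + (1−cosω) n̂n̂ᵀ gives
  R = [+0.498959, +0.602772, +0.622660; -0.865059, +0.389605, +0.316040; -0.052091, -0.696329, +0.715830]
β = atan2(√(R₁₃²+R₂₃²), R₃₃) = 0.772984; α = atan2(R₂₃, R₁₃) mod 2π = 0.469681; γ = atan2(R₃₂, −R₃₁) mod 2π = 4.787058
D^2_{-1,1}(0.4697,0.7730,4.7871) = e^{-i·-1·0.4697}·d^2_{-1,1}(0.7730)·e^{-i·1·4.7871}. Compute d first:
c=cos(0.772984/2)=0.926237, s=sin(0.772984/2)=0.376942; N=√[1·6·6·1]=6.000000
Admissible k: 2..3 (factorial args all ≥0)
  k=2: (−1)^0·6.0000/(2)·0.9262^2·0.3769^2 = +0.365691
  k=3: (−1)^1·6.0000/(6)·0.9262^0·0.3769^4 = -0.020188
d^2_{-1,1}(0.7730) = +0.365691 -0.020188 = +0.345502
|D^2_{-1,1}|² = |d^2_{-1,1}(β)|² = (+0.345502)² = 0.119372 (the z-rotation phases have unit modulus)

P=0.1194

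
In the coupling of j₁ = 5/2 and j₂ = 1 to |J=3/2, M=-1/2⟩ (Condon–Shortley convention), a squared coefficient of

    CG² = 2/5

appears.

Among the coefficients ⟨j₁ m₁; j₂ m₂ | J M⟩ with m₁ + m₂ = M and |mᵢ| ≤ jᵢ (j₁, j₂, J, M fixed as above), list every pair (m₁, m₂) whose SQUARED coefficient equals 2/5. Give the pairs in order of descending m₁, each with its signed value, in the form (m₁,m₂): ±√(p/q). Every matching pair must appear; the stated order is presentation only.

(-1/2,0): −√(2/5); (-3/2,1): +√(2/5)

Admissible pairs with m₁+m₂ = M = -1/2: (-3/2,1), (-1/2,0), (1/2,-1)
  (m₁,m₂)=(1/2,-1): CG² = 1/5, CG = +√(1/5)
  (m₁,m₂)=(-1/2,0): CG² = 2/5, CG = −√(2/5)   ← matches the target
  (m₁,m₂)=(-3/2,1): CG² = 2/5, CG = +√(2/5)   ← matches the target
Pairs with CG² = 2/5: (-1/2,0): −√(2/5); (-3/2,1): +√(2/5)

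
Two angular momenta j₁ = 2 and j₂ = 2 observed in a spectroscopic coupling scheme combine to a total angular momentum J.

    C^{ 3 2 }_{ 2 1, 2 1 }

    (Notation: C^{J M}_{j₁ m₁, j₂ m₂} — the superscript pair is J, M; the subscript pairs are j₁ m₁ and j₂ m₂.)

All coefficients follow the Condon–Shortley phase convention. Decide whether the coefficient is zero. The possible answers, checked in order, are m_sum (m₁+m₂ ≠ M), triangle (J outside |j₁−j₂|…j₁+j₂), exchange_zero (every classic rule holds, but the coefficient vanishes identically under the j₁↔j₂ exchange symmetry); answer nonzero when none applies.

m-sum: m₁+m₂ = 1+1 = 2, M = 2  ✓
triangle: |j₁−j₂| = 0 ≤ J = 3 ≤ j₁+j₂ = 4  ✓
exchange: j₁=j₂ and m₁=m₂, and (−1)^(j₁+j₂−J) = (−1)^1 = −1 forces ⟨j₁m₁;j₂m₂|JM⟩ = −⟨j₂m₂;j₁m₁|JM⟩ = −⟨j₁m₁;j₂m₂|JM⟩ ⇒ the coefficient vanishes identically
Racah sum check: Σ_k collapses to 0 ⇒ CG = 0

exchange_zero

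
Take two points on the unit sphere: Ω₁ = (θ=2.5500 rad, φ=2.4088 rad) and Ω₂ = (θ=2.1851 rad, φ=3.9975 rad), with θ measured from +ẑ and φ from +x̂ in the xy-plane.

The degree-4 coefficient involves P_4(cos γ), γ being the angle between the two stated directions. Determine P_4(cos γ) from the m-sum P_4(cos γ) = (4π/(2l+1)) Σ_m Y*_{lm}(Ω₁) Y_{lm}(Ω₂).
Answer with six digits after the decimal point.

-0.240359

Term-by-term m-sum for l=4 (normalisation 4π/9 = 1.396263):
  [-4]  conj(Y_{4,-4})(Ω₁) = -0.04186 - 0.00894j ; Y_{4,-4}(Ω₂) = -0.18954 + 0.05492j ; Δ = 0.00843 - 0.00060j
  [-3]  conj(Y_{4,-3})(Ω₁) = -0.10581 - 0.14586j ; Y_{4,-3}(Ω₂) = -0.33062 - 0.21373j ; Δ = 0.00381 + 0.07084j
  [-2]  conj(Y_{4,-2})(Ω₁) = 0.04177 - 0.39554j ; Y_{4,-2}(Ω₂) = -0.04162 - 0.29318j ; Δ = -0.11770 + 0.00422j
  [-1]  conj(Y_{4,-1})(Ω₁) = 0.29674 - 0.26705j ; Y_{4,-1}(Ω₂) = -0.09851 + 0.11349j ; Δ = 0.00107 + 0.05998j
  [+0]  conj(Y_{4,0})(Ω₁) = -0.11160 + 0.00000j ; Y_{4,0}(Ω₂) = -0.32832 + 0.00000j ; Δ = 0.03664 + 0.00000j
  [+1]  conj(Y_{4,1})(Ω₁) = -0.29674 - 0.26705j ; Y_{4,1}(Ω₂) = 0.09851 + 0.11349j ; Δ = 0.00107 - 0.05998j
  [+2]  conj(Y_{4,2})(Ω₁) = 0.04177 + 0.39554j ; Y_{4,2}(Ω₂) = -0.04162 + 0.29318j ; Δ = -0.11770 - 0.00422j
  [+3]  conj(Y_{4,3})(Ω₁) = 0.10581 - 0.14586j ; Y_{4,3}(Ω₂) = 0.33062 - 0.21373j ; Δ = 0.00381 - 0.07084j
  [+4]  conj(Y_{4,4})(Ω₁) = -0.04186 + 0.00894j ; Y_{4,4}(Ω₂) = -0.18954 - 0.05492j ; Δ = 0.00843 + 0.00060j
Σ over m = -0.17214 + 0.00000j; ×(4π/9) → -0.24036 + 0.00000j. Real part: -0.240359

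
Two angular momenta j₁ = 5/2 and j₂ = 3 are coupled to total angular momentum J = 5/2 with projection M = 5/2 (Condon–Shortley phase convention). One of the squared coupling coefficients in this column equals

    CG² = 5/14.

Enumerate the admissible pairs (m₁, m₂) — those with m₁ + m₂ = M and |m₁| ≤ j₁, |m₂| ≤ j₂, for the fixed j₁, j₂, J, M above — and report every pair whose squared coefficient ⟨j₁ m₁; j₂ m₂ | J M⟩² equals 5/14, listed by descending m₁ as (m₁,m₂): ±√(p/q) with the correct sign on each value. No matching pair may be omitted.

Admissible pairs with m₁+m₂ = M = 5/2: (-1/2,3), (1/2,2), (3/2,1), (5/2,0)
  (m₁,m₂)=(5/2,0): CG² = 5/42, CG = +√(5/42)
  (m₁,m₂)=(3/2,1): CG² = 2/7, CG = −√(2/7)
  (m₁,m₂)=(1/2,2): CG² = 5/14, CG = +√(5/14)   ← matches the target
  (m₁,m₂)=(-1/2,3): CG² = 5/21, CG = −√(5/21)
Pairs with CG² = 5/14: (1/2,2): +√(5/14)

(1/2,2): +√(5/14)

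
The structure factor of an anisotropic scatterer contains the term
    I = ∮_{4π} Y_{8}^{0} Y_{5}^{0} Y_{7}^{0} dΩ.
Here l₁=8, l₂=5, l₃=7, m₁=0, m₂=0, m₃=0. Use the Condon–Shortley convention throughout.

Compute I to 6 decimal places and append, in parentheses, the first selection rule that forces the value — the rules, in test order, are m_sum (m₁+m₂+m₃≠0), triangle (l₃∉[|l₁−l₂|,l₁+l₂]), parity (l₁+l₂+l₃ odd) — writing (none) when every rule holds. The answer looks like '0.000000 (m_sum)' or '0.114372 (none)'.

Checks pass: Σm=0; 20 even; l₃=7∈[3,13].
(2·8+1)(2·5+1)(2·7+1) = 2805
Δ: 6! 10! 4! / 21! → 1/814773960
sum: t=1:−1/87091200 t=2:+1/4976640 t=3:−1/2073600 t=4:+1/4976640 t=5:−1/87091200 = -1/9676800
3j²(8 5 7; 0 0 0) = Δ·Π!·Σ² = 360/46189  (sign +1)
(m-triple is (0,0,0) — same symbol as above.)
combine: 4πI² = 2805·360/46189·360/46189 = 1944000/11408683
take √, sign +1: I = 0.11644623
No selection rule forces the value: the integral is nonzero (none).

0.116446 (none)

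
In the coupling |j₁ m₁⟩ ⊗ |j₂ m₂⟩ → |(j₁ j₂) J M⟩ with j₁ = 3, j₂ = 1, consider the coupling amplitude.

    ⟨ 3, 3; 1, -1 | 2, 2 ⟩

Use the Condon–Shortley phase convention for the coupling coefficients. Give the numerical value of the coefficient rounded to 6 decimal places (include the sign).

triangle: 2!×4!×0!/7! = 48/5040
(j±m)!: 6!×0!×0!×2!×4!×0! = 34560
prefactor² = (2J+1)×Δ×N² = 11520/7
  k=0: +1/(0!×2!×0!×0!×4!×0!) = 1/48
Σ = 1/48  ⇒  CG² = 11520/7×(1/48)² = 5/7
CG = +√(5/7) = +0.845154

+0.845154  (= +√(5/7))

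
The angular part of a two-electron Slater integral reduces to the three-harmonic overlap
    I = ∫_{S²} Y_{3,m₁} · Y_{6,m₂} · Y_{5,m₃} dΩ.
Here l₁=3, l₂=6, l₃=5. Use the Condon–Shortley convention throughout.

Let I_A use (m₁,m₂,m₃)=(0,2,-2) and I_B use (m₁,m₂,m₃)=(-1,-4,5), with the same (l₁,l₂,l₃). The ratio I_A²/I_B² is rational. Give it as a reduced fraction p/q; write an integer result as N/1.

l's match ⇒ only the (l;m) 3-j factors differ between A and B.
A: triangle coeff Δ(3,6,5) = 1/675675; Σ_t [1,3]: t=1:−1/60480 t=2:+1/5760 t=3:−1/8640 = 1/24192; (3j)²=8/3003 [(3 6 5; 0 2 -2)], sign=-1
B: triangle coeff Δ(3,6,5) = 1/675675; Σ_t [2,2]: t=2:+1/322560 = 1/322560; (3j)²=18/1001 [(3 6 5; -1 -4 5)], sign=+1
I_A²/I_B² = (8/3003)/(18/1001) = 4/27

4/27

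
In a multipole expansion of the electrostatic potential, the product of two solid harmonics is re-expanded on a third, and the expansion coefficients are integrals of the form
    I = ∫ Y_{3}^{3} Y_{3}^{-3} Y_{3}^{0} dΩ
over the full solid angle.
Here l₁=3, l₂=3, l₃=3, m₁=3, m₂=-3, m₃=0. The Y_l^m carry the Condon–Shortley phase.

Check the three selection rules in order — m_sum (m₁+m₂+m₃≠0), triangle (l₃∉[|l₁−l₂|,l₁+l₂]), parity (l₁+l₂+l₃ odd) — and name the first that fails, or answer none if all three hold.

Σmᵢ = 0  ✓
l₃∈[|l₁−l₂|,l₁+l₂]=[0,6], have l₃=3  ✓
Σlᵢ = 9 ⇒ odd  ✗

parity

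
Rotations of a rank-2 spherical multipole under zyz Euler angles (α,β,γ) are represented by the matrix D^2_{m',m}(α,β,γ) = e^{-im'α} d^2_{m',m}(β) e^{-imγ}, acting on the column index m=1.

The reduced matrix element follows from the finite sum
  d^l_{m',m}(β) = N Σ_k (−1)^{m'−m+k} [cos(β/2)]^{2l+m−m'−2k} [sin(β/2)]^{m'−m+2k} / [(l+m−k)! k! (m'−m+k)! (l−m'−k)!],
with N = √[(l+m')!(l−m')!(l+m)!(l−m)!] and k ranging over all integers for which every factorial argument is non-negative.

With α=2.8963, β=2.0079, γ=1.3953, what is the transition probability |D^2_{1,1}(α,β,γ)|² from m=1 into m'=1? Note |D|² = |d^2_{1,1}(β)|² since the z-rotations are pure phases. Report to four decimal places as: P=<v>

P=0.2835

D^2_{1,1}(2.8963,2.0079,1.3953) = e^{-i·1·2.8963}·d^2_{1,1}(2.0079)·e^{-i·1·1.3953}. Compute d first:
With c≡cos(β/2)=0.536974 and s≡sin(β/2)=0.843599, N=[6·1·6·1]^{1/2}=6.000000
k: max(0,(1)−(1))=0 … min(2+(1),2−(1))=1
  k=0: (−1)^0·6.0000/(6)·0.5370^4·0.8436^0 = +0.083141
  k=1: (−1)^1·6.0000/(2)·0.5370^2·0.8436^2 = -0.615602
d^2_{1,1}(2.0079) = +0.083141 -0.615602 = -0.532461
|D^2_{1,1}|² = |d^2_{1,1}(β)|² = (-0.532461)² = 0.283515 (the z-rotation phases have unit modulus)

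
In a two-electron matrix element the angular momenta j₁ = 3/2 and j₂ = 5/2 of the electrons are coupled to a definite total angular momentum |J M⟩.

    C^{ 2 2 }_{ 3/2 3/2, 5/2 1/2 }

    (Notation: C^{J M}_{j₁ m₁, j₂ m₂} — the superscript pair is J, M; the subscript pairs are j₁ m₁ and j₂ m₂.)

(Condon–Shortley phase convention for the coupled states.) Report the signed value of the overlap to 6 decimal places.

+0.377964

√[5·2!1!3!/7! · 3!0!3!2!4!0!] = √(144/7)
  +(−1)^0/∏(0,2,0,3,1,0)! = 1/12  (running 1/12)
⟨..|..⟩ = √(144/7)·(1/12) = +0.377964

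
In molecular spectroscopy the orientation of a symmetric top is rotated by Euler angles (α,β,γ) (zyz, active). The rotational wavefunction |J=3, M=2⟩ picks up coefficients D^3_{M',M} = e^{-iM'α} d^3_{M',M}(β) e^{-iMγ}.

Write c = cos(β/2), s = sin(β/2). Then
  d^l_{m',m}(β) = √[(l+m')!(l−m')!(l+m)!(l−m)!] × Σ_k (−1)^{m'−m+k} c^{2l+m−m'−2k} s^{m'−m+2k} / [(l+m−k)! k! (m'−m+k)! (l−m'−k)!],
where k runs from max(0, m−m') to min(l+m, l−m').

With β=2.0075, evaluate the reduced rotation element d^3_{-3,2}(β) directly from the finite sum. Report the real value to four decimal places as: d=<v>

d^3_{-3,2}(β=2.0075) via the finite sum:
With c≡cos(β/2)=0.537143 and s≡sin(β/2)=0.843491, N=[1·720·120·1]^{1/2}=293.938769
k∈{5} keeps every argument non-negative
  k=5: (−1)^0·293.9388/(120)·0.5371^1·0.8435^5 = +0.561783
d^3_{-3,2}(2.0075) = +0.561783

d=0.5618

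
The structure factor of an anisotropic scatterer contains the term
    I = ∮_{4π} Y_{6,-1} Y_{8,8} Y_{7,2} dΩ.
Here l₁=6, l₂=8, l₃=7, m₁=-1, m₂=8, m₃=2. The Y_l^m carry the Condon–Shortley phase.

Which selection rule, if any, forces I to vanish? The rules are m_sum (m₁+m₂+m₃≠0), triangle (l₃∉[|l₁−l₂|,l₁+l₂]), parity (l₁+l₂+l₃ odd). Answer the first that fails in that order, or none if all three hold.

m_sum

azimuthal sum: -1 + 8 + 2 = 9  ✗
2 ≤ 7 ≤ 14 (triangle on l)
L = 6 + 8 + 7 = 21 (odd)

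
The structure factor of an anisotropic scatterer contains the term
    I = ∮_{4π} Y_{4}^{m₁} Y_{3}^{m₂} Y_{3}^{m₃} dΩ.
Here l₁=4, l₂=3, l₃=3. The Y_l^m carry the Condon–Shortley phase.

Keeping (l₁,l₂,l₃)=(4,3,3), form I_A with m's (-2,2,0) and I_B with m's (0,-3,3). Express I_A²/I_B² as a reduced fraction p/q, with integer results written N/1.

1/3

Shared (l₁,l₂,l₃)=(4,3,3): N and (l;000)² cancel in I_A²/I_B².
A: Δ = 4!·4!·2!/11! = 1/34650; Racah Σ t=3..4: t=3:−1/72 t=4:+1/96 = -1/288; ⇒ 3j(4 3 3; -2 2 0)² = 1/462, sgn +1
B: Δ = 4!·4!·2!/11! = 1/34650; Racah Σ t=0..0: t=0:+1/1152 = 1/1152; ⇒ 3j(4 3 3; 0 -3 3)² = 1/154, sgn +1
I_A²/I_B² = (1/462)/(1/154) = 1/3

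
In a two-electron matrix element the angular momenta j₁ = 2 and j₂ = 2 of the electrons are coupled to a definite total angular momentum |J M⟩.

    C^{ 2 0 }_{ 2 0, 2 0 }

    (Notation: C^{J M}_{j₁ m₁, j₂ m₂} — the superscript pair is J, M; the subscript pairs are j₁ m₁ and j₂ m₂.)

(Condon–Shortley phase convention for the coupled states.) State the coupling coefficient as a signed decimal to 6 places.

-0.534522  (= −√(2/7))

triangle: 2!·2!·2!/7! = 8/5040
(j±m)!: 2!·2!·2!·2!·2!·2! = 64
prefactor² = (2J+1)·Δ·N² = 32/63
  k=0: +1/(0!·2!·2!·2!·0!·0!) = 1/8
  k=1: −1/(1!·1!·1!·1!·1!·1!) = -1
  k=2: +1/(2!·0!·0!·0!·2!·2!) = 1/8
Σ = -3/4  ⇒  CG² = 32/63·(-3/4)² = 2/7
CG = −√(2/7) = -0.534522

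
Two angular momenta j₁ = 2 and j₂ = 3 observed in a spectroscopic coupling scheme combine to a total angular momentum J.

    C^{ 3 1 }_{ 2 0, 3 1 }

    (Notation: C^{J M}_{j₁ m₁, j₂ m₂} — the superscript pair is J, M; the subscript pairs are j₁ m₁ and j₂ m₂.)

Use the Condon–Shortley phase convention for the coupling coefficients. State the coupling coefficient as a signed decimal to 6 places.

−√(3/20) = -0.387298

j₁+j₂−J=2  J+j₁−j₂=2  J−j₁+j₂=4  j₁+j₂+J+1=9
(j₁±m₁, j₂±m₂, J±M) = (2,2,4,2,4,2)
P² = 256/15
sum k=0..2:
  [0] +1/96 = 1/96
  [1] −1/6 = -1/6
  [2] +1/16 = 1/16
S = -3/32
C² = P²·S² = 3/20 ; C = -0.387298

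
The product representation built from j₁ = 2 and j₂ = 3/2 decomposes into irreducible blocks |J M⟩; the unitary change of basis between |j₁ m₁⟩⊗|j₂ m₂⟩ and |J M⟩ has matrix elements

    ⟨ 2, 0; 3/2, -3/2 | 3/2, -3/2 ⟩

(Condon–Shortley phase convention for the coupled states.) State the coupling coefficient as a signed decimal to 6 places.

+√(1/5) = +0.447214

√[4·2!2!1!/6! · 2!2!0!3!0!3!] = √(16/5)
  +(−1)^0/∏(0,2,2,0,0,1)! = 1/4  (running 1/4)
⟨..|..⟩ = √(16/5)·(1/4) = +0.447214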